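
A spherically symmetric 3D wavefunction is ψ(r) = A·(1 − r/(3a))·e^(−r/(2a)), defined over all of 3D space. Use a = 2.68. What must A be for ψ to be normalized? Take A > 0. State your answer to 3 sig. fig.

The normalization condition is ∫|ψ|² 4πr² dr = 1 from 0 to ∞.
With ∫₀^∞ r^4 e^(−αr) dr = 4!/α^5, ∫|ψ|² 4πr² dr = A²·(8·π·a^3/3).
Setting this equal to 1 gives A² = 1/(8·π·a^3/3).
Plugging in a = 2.68 yields A = 0.07875.

A ≈ 0.0787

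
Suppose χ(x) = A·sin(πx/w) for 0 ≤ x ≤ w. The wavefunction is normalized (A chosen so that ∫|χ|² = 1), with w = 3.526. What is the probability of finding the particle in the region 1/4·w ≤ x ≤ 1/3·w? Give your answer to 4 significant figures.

P ≈ 0.1047

|χ|² is the probability density, so P = ∫_{1/4·w}^{1/3·w} |χ|² dx.
Since A² = 1/(w/2), this is the region integral divided by the full normalization integral.
Substituting u = x/w, A² and the length scale cancel in the ratio: P = ∫_{1/4}^{1/3} sin(π·u)^2 du / ∫_{0}^{1} sin(π·u)^2 du.
An antiderivative of sin(π·u)^2 is u/2 - sin(2·π·u)/(4·π); evaluating from 1/4 to 1/3 gives -√(3)/(8·π) + 1/24 + 1/(4·π), while the full integral is 1/2.
The result is P = (-3·√(3) + π + 6)/(12·π).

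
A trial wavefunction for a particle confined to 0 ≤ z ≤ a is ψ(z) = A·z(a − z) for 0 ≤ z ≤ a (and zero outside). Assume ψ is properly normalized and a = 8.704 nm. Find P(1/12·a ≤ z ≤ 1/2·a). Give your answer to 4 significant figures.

P ≈ 0.4949

The probability is P = ∫ |ψ|² dz over [1/12·a, 1/2·a].
The normalization integral ∫|ψ|²dz over the whole domain equals a^5/30·A², and A² cancels in the ratio.
Let u = z/a; then A² and the length scale cancel, so P = ∫_{1/12}^{1/2} u^2·(1 - u)^2 du ÷ ∫_{0}^{1} u^2·(1 - u)^2 du.
Using ∫ u^2·(1 - u)^2 du = u^3·(6·u^2 - 15·u + 10)/30, the numerator is ≈ 0.0164971 and the denominator is 1/30.
Taking the ratio, P = 0.49491.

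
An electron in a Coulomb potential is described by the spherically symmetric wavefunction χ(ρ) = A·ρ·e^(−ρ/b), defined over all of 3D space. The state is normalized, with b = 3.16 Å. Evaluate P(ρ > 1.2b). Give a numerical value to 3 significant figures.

With dV = 4πρ²dρ, the probability is ∫|χ|² dV over ρ > 1.2b.
The full normalization integral is A²·[3·π·b^5] = 1, fixing A².
Let u = ρ/b; then A², 4π and the length scale all cancel, so P = ∫_{1.2}^{∞} u^4·e^(-2·u) du ÷ ∫_{0}^{∞} u^4·e^(-2·u) du.
Using ∫ u^4·e^(-2·u) du = -(u^4/2 + u^3 + 3·u^2/2 + 3·u/2 + 3/4)·e^(-2·u), the numerator is ≈ 0.67810 and the denominator is 3/4.
This evaluates to P = 0.9041.

P ≈ 0.904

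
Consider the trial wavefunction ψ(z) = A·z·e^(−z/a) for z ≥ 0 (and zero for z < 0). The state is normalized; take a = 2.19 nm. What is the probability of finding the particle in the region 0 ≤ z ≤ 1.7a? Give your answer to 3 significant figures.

The probability is P = ∫ |ψ|² dz over [0, 1.7a].
The normalization integral ∫|ψ|²dz over the whole domain equals a^3/4·A², and A² cancels in the ratio.
Substituting u = z/a, A² and the length scale cancel in the ratio: P = ∫_{0}^{1.7} u^2·e^(-2·u) du / ∫_{0}^{∞} u^2·e^(-2·u) du.
Using ∫ u^2·e^(-2·u) du = -(2·u^2 + 2·u + 1)·e^(-2·u)/4, the numerator is 1/4 - 509·e^(-17/5)/200 and the denominator is 1/4.
The result is P = 0.6603.

P ≈ 0.660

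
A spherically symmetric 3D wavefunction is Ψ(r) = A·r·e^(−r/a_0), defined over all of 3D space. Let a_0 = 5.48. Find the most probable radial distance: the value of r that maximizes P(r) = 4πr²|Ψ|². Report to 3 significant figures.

r ≈ 11.0

Set d/dr [P(r) = 4πr²|Ψ|²] = 0 and solve for r > 0.
Solving yields r = 2·a_0.
With a_0 = 5.48, the most probable radial distance is 10.96.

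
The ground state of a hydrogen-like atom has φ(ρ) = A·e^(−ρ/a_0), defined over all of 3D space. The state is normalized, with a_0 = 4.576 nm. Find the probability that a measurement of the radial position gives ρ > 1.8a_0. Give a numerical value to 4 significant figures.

P ≈ 0.3027

P = ∫ |φ|² 4πρ² dρ over ρ > 1.8a_0.
The full normalization integral is A²·[π·a_0^3] = 1, fixing A².
Substituting u = ρ/a_0, A², 4π and the length scale all cancel in the ratio: P = ∫_{1.8}^{∞} u^2·e^(-2·u) du / ∫_{0}^{∞} u^2·e^(-2·u) du.
With ∫ u^2·e^(-2·u) du = -(2·u^2 + 2·u + 1)·e^(-2·u)/4 + C, the region integral is 277·e^(-18/5)/100 and the full one is 1/4.
This evaluates to P = 0.30275.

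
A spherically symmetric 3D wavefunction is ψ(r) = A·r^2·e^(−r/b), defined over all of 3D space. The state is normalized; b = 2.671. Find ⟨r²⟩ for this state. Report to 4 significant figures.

The expectation value is the |ψ|²-weighted average of r^2: ∫ r^2|ψ|² 4πr² dr.
Recall ∫₀^∞ r^m e^(−r/β) dr = m!·β^(m+1), the ratio of the moment integral to the normalization integral gives ⟨r²⟩ = 14·b^2.
With b = 2.671, ⟨r^2⟩ = 99.879.

⟨r^2⟩ ≈ 99.88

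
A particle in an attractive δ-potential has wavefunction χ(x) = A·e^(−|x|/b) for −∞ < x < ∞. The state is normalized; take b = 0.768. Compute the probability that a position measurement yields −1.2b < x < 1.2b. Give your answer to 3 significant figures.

P ≈ 0.909

P = ∫_{−1.2b}^{1.2b} |χ(x)|² dx.
With A² fixed by ∫|χ|² = 1, i.e. A² = (b)^(−1), substitute and integrate.
By symmetry take twice the x ≥ 0 contribution in numerator and denominator; the 2's cancel. Substituting u = x/b, A² and the length scale cancel in the ratio: P = ∫_{0}^{1.2} e^(-2·u) du / ∫_{0}^{∞} e^(-2·u) du.
With ∫ e^(-2·u) du = -e^(-2·u)/2 + C, the region integral is 1/2 - e^(-12/5)/2 and the full one is 1/2.
This works out to P = 0.9093.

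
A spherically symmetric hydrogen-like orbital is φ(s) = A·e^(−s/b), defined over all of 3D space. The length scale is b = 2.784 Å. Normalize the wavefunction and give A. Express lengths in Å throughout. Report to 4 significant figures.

A ≈ 0.1215 Å^(-3/2)

Require ∫ |φ|² 4πs² ds = 1 over the whole domain.
(Spherical symmetry: dV = 4πs² ds.)
The integral (without the A² prefactor) comes out to π·b^3.
So A² = (π·b^3)^(−1).
Substituting b = 2.784 gives A² = 0.014752, so A = 0.12146.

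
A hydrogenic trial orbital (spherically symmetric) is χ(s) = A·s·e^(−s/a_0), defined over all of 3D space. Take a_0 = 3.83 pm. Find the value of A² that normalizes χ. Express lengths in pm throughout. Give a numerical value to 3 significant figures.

Require ∫ |χ|² 4πs² ds = 1 over the whole domain.
Using ∫₀^∞ sⁿ e^(−αs) ds = n!/αⁿ⁺¹, with χ = A·s·e^(−s/a_0), the integral evaluates to A²·[3·π·a_0^5].
Hence A² = 1/[3·π·a_0^5].
With a_0 = 3.83: A² = 0.0001287 and A = 0.01135.

A^2 ≈ 0.000129 pm^(-5)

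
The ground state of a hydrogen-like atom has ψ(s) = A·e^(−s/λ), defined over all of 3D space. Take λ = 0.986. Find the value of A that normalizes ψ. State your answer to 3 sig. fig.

A ≈ 0.576

The normalization condition is ∫|ψ|² 4πs² ds = 1 from 0 to ∞.
With ∫₀^∞ s^2 e^(−αs) ds = 2!/α^3, carrying out the integral gives A² · π·λ^3.
So A² = (π·λ^3)^(−1).
Substituting λ = 0.986 gives A² = 0.3321, so A = 0.5762.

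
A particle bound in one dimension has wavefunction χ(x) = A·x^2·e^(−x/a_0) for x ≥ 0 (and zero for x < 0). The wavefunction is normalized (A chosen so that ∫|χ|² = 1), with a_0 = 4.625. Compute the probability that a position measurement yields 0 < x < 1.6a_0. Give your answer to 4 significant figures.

P = ∫_{0}^{1.6a_0} |χ(x)|² dx.
Since A² = 1/(3·a_0^5/4), this is the region integral divided by the full normalization integral.
Substituting u = x/a_0, A² and the length scale cancel in the ratio: P = ∫_{0}^{1.6} u^4·e^(-2·u) du / ∫_{0}^{∞} u^4·e^(-2·u) du.
An antiderivative of u^4·e^(-2·u) is -(u^4/2 + u^3 + 3·u^2/2 + 3·u/2 + 3/4)·e^(-2·u); evaluating from 0 to 1.6 gives ≈ 0.164541, while the full integral is 3/4.
Taking the ratio, P = 0.21939.

P ≈ 0.2194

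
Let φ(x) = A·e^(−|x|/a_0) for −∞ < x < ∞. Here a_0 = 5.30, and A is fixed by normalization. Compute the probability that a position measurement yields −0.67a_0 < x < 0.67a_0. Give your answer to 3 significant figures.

P ≈ 0.738

P = ∫_{−0.67a_0}^{0.67a_0} |φ(x)|² dx.
With A² fixed by ∫|φ|² = 1, i.e. A² = (a_0)^(−1), substitute and integrate.
Both integrals are even about x = 0, so only the x ≥ 0 halves are needed (the factors of 2 cancel). Substituting u = x/a_0, A² and the length scale cancel in the ratio: P = ∫_{0}^{0.67} e^(-2·u) du / ∫_{0}^{∞} e^(-2·u) du.
Using ∫ e^(-2·u) du = -e^(-2·u)/2, the numerator is 1/2 - e^(-67/50)/2 and the denominator is 1/2.
This works out to P = 0.7382.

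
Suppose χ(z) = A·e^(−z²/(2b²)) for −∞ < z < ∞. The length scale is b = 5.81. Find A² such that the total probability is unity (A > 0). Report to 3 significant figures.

Require ∫ |χ|² dz = 1 over the whole domain.
Differentiating ∫e^(−αz²) dz = √(π/α) under α to get the higher moments, carrying out the integral gives A² · √(π)·b.
With b = 5.81: A² = 0.09711 and A = 0.3116.

A^2 ≈ 0.0971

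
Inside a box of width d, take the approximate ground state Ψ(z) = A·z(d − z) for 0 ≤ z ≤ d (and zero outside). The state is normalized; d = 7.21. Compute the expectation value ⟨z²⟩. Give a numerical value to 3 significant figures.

⟨z^2⟩ ≈ 14.9

The expectation value is the |Ψ|²-weighted average of z^2: ∫ z^2|Ψ|² dz.
Expanding the polynomial and integrating term by term, evaluating both integrals, ⟨z²⟩ = 2·d^2/7.
Putting d = 7.21 gives 14.85.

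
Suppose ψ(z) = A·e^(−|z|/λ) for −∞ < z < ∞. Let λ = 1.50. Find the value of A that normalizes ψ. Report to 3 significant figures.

A ≈ 0.816

We need A² ∫|f|² dz = 1, taking the integral from −∞ to ∞.
Using ∫₀^∞ zⁿ e^(−αz) dz = n!/αⁿ⁺¹, with ψ = A·e^(−|z|/λ), the integral evaluates to A²·[λ].
Setting this equal to 1 gives A² = 1/(λ).
Substituting λ = 1.50 gives A² = 0.6667, so A = 0.8165.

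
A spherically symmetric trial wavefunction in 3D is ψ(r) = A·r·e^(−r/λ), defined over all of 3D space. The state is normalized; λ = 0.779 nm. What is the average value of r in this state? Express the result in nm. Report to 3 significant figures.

⟨r⟩ ≈ 1.95 nm

The expectation value is the |ψ|²-weighted average of r: ∫ r|ψ|² 4πr² dr.
The ratio of the moment integral to the normalization integral gives ⟨r⟩ = 5·λ/2.
Putting λ = 0.779 gives 1.948.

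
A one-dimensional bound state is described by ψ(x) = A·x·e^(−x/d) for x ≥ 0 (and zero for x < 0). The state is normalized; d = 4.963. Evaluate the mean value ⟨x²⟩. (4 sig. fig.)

The expectation value is the |ψ|²-weighted average of x^2: ∫ x^2|ψ|² dx.
Recall ∫₀^∞ x^m e^(−x/β) dx = m!·β^(m+1), since the A² factors cancel between numerator and denominator, ⟨x²⟩ = 3·d^2.
Putting d = 4.963 gives 73.894.

⟨x^2⟩ ≈ 73.89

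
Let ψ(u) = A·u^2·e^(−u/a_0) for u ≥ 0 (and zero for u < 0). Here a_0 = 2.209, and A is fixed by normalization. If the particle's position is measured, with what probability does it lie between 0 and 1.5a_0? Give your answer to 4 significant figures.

P ≈ 0.1847

The probability is P = ∫ |ψ|² du over [0, 1.5a_0].
With A² fixed by ∫|ψ|² = 1, i.e. A² = (3·a_0^5/4)^(−1), substitute and integrate.
Let t = u/a_0; then A² and the length scale cancel, so P = ∫_{0}^{1.5} t^4·e^(-2·t) dt ÷ ∫_{0}^{∞} t^4·e^(-2·t) dt.
Using ∫ t^4·e^(-2·t) dt = -(t^4/2 + t^3 + 3·t^2/2 + 3·t/2 + 3/4)·e^(-2·t), the numerator is 3/4 - 393·e^(-3)/32 and the denominator is 3/4.
Evaluating gives P = 0.18474.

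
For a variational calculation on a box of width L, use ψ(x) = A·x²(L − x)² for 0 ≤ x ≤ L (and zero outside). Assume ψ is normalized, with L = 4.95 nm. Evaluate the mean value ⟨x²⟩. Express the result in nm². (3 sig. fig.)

⟨x²⟩ = ∫ x^2 |ψ|² dx over the full domain.
Expanding the polynomial and integrating term by term, the ratio of the moment integral to the normalization integral gives ⟨x²⟩ = 3·L^2/11.
Putting L = 4.95 gives 6.683.

⟨x^2⟩ ≈ 6.68 nm^2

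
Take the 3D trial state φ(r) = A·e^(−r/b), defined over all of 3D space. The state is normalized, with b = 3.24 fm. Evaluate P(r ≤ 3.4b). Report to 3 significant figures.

P ≈ 0.966

Integrate the radial probability density 4πr²|φ|² over r ≤ 3.4b.
The full normalization integral is A²·[π·b^3] = 1, fixing A².
Substituting u = r/b, A², 4π and the length scale all cancel in the ratio: P = ∫_{0}^{3.4} u^2·e^(-2·u) du / ∫_{0}^{∞} u^2·e^(-2·u) du.
With ∫ u^2·e^(-2·u) du = -(2·u^2 + 2·u + 1)·e^(-2·u)/4 + C, the region integral is 1/4 - 773·e^(-34/5)/100 and the full one is 1/4.
Taking the ratio yields P = 0.9656.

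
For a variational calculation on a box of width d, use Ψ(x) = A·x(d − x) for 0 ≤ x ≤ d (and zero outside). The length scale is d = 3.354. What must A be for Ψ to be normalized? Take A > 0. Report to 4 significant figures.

The normalization condition is ∫|Ψ|² dx = 1 from 0 to d.
Carrying out the integral gives A² · d^5/30.
Substituting d = 3.354 gives A² = 0.070682, so A = 0.26586.

A ≈ 0.2659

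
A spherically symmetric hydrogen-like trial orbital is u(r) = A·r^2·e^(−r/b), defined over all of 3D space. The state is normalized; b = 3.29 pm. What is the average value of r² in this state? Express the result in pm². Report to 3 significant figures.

The expectation value is the |u|²-weighted average of r^2: ∫ r^2|u|² 4πr² dr.
With ∫₀^∞ r^8 e^(−αr) dr = 8!/α^9, evaluating both integrals, ⟨r²⟩ = 14·b^2.
Putting b = 3.29 gives 151.5.

⟨r^2⟩ ≈ 152 pm^2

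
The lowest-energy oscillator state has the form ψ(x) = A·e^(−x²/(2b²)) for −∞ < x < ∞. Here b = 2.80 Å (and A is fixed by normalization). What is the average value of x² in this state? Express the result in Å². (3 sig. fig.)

⟨x^2⟩ ≈ 3.92 Å^2

By definition ⟨x²⟩ = ∫ x^2 |ψ(x)|² dx.
Since the A² factors cancel between numerator and denominator, ⟨x²⟩ = b^2/2.
With b = 2.80, ⟨x^2⟩ = 3.920.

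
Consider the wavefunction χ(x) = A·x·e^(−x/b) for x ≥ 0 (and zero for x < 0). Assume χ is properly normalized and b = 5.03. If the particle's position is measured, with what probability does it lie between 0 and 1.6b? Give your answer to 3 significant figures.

The probability is P = ∫ |χ|² dx over [0, 1.6b].
With A² fixed by ∫|χ|² = 1, i.e. A² = (b^3/4)^(−1), substitute and integrate.
Substituting u = x/b, A² and the length scale cancel in the ratio: P = ∫_{0}^{1.6} u^2·e^(-2·u) du / ∫_{0}^{∞} u^2·e^(-2·u) du.
With ∫ u^2·e^(-2·u) du = -(2·u^2 + 2·u + 1)·e^(-2·u)/4 + C, the region integral is 1/4 - 233·e^(-16/5)/100 and the full one is 1/4.
Taking the ratio, P = 0.6201.

P ≈ 0.620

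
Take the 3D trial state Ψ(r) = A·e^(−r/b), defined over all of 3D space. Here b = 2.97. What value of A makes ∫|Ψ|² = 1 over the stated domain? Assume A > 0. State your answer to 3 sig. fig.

A ≈ 0.110

Require ∫ |Ψ|² 4πr² dr = 1 over the whole domain.
(Spherical symmetry: dV = 4πr² dr.)
The integral (without the A² prefactor) comes out to π·b^3.
Hence A² = 1/[π·b^3].
Substituting b = 2.97 gives A² = 0.01215, so A = 0.1102.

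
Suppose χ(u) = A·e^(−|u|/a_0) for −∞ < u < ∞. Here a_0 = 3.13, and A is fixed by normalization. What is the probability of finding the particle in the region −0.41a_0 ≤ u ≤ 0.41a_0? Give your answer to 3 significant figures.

P ≈ 0.560

The probability is P = ∫ |χ|² du over [−0.41a_0, 0.41a_0].
Since A² = 1/(a_0), this is the region integral divided by the full normalization integral.
Both integrals are even about u = 0, so only the u ≥ 0 halves are needed (the factors of 2 cancel). Substituting t = u/a_0, A² and the length scale cancel in the ratio: P = ∫_{0}^{0.41} e^(-2·t) dt / ∫_{0}^{∞} e^(-2·t) dt.
With ∫ e^(-2·t) dt = -e^(-2·t)/2 + C, the region integral is 1/2 - e^(-41/50)/2 and the full one is 1/2.
This works out to P = 0.5596.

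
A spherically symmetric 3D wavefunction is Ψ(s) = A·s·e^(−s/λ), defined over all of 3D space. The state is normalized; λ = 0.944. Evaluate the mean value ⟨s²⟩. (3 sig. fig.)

The expectation value is the |Ψ|²-weighted average of s^2: ∫ s^2|Ψ|² 4πs² ds.
Using ∫₀^∞ sⁿ e^(−αs) ds = n!/αⁿ⁺¹, evaluating both integrals, ⟨s²⟩ = 15·λ^2/2.
With λ = 0.944, ⟨s^2⟩ = 6.684.

⟨s^2⟩ ≈ 6.68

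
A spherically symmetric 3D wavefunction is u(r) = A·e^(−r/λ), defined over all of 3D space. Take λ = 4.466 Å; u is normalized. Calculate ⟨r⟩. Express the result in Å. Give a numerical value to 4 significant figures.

⟨r⟩ ≈ 6.699 Å

⟨r⟩ = ∫ r |u|² 4πr² dr over the full domain.
Recall ∫₀^∞ r^m e^(−r/β) dr = m!·β^(m+1), evaluating both integrals, ⟨r⟩ = 3·λ/2.
Putting λ = 4.466 gives 6.6990.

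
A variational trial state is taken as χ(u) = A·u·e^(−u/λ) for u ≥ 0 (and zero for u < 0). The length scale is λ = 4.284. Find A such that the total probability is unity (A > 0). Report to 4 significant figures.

A ≈ 0.2256

Normalization requires ∫|χ|² du = 1, integrated from 0 to ∞.
Carrying out the integral gives A² · λ^3/4.
So A² = (λ^3/4)^(−1).
Substituting λ = 4.284 gives A² = 0.050876, so A = 0.22556.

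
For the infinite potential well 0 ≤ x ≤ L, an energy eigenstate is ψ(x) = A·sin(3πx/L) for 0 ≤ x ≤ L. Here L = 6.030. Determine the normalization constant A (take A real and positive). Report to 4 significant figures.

Normalization requires ∫|ψ|² dx = 1, integrated from 0 to L.
With ψ = A·sin(3πx/L), the integral evaluates to A²·[L/2].
So A² = (L/2)^(−1).
Substituting L = 6.030 gives A² = 0.33167, so A = 0.57591.

A ≈ 0.5759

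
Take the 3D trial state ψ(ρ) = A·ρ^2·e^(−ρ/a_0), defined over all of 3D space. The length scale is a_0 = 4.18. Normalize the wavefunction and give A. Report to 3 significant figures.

Require ∫ |ψ|² 4πρ² dρ = 1 over the whole domain.
The angular integral contributes 4π, leaving ∫₀^∞ ρ²|ψ|² dρ.
Using ∫₀^∞ ρⁿ e^(−αρ) dρ = n!/αⁿ⁺¹, the integral (without the A² prefactor) comes out to 45·π·a_0^7/2.
So A² = (45·π·a_0^7/2)^(−1).
With a_0 = 4.18: A² = 6.345E-7 and A = 0.0007966.

A ≈ 0.000797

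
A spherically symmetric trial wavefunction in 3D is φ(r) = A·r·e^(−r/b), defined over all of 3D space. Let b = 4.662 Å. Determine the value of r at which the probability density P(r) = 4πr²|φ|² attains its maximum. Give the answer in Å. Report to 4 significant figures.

The maximum of P(r) = 4πr²|φ|² occurs where its derivative vanishes.
This gives r = 2·b.
With b = 4.662, the most probable radial distance is 9.3240 Å.

r ≈ 9.324 Å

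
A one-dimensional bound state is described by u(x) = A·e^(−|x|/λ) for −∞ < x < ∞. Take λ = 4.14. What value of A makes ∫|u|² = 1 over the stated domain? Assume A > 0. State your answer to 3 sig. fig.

We need A² ∫|f|² dx = 1, taking the integral from −∞ to ∞.
With u = A·e^(−|x|/λ), the integral evaluates to A²·[λ].
Hence A² = 1/[λ].
Plugging in λ = 4.14 yields A = 0.4915.

A ≈ 0.491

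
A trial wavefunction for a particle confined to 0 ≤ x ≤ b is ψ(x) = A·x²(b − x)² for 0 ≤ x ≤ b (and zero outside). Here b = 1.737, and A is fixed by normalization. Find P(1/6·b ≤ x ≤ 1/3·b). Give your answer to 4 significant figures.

P ≈ 0.1359

P = ∫_{1/6·b}^{1/3·b} |ψ(x)|² dx.
Since A² = 1/(b^9/630), this is the region integral divided by the full normalization integral.
In terms of u = x/b (A² and the length scale cancel between numerator and denominator), P = [∫_{1/6}^{1/3} u^4·(1 - u)^4 du] / [∫_{0}^{1} u^4·(1 - u)^4 du].
With ∫ u^4·(1 - u)^4 du = u^5·(70·u^4 - 315·u^3 + 540·u^2 - 420·u + 126)/630 + C, the region integral is ≈ 0.000215708 and the full one is 1/630.
This works out to P = 0.13590.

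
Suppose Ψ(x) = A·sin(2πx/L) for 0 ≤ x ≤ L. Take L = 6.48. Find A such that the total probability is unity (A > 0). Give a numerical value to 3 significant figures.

Normalization requires ∫|Ψ|² dx = 1, integrated from 0 to L.
∫|Ψ|² dx = A²·(L/2).
With L = 6.48: A² = 0.3086 and A = 0.5556.

A ≈ 0.556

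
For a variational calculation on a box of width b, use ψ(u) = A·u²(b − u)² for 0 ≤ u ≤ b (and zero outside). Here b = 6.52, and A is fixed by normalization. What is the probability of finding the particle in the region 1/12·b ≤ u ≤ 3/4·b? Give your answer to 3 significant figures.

P ≈ 0.951

P = ∫_{1/12·b}^{3/4·b} |ψ(u)|² du.
The normalization integral ∫|ψ|²du over the whole domain equals b^9/630·A², and A² cancels in the ratio.
Let t = u/b; then A² and the length scale cancel, so P = ∫_{1/12}^{3/4} t^4·(1 - t)^4 dt ÷ ∫_{0}^{1} t^4·(1 - t)^4 dt.
Using ∫ t^4·(1 - t)^4 dt = t^5·(70·t^4 - 315·t^3 + 540·t^2 - 420·t + 126)/630, the numerator is ≈ 0.0015090 and the denominator is 1/630.
Evaluating gives P = 0.9507.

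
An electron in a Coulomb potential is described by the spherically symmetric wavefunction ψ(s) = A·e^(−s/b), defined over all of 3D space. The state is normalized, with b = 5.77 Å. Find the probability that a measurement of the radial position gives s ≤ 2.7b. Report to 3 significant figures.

P ≈ 0.905

With dV = 4πs²ds, the probability is ∫|ψ|² dV over s ≤ 2.7b.
The full normalization integral is A²·[π·b^3] = 1, fixing A².
Let u = s/b; then A², 4π and the length scale all cancel, so P = ∫_{0}^{2.7} u^2·e^(-2·u) du ÷ ∫_{0}^{∞} u^2·e^(-2·u) du.
Using ∫ u^2·e^(-2·u) du = -(2·u^2 + 2·u + 1)·e^(-2·u)/4, the numerator is 1/4 - 1049·e^(-27/5)/200 and the denominator is 1/4.
The region integral divided by the full integral gives P = 0.9052.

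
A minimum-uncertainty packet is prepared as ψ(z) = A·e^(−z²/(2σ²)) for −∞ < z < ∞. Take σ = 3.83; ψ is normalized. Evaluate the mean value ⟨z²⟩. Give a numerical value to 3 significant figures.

⟨z^2⟩ ≈ 7.33

The expectation value is the |ψ|²-weighted average of z^2: ∫ z^2|ψ|² dz.
Using the Gaussian integral ∫_{−∞}^{∞} e^(−αz²) dz = √(π/α), the ratio of the moment integral to the normalization integral gives ⟨z²⟩ = σ^2/2.
Putting σ = 3.83 gives 7.334.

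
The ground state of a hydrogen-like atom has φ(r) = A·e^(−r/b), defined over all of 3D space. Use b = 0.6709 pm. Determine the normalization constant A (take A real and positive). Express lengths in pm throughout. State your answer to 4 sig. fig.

Normalization requires ∫|φ|² 4πr² dr = 1, integrated from 0 to ∞.
With ∫₀^∞ r^2 e^(−αr) dr = 2!/α^3, ∫|φ|² 4πr² dr = A²·(π·b^3).
So A² = (π·b^3)^(−1).
With b = 0.6709: A² = 1.0541 and A = 1.0267.

A ≈ 1.027 pm^(-3/2)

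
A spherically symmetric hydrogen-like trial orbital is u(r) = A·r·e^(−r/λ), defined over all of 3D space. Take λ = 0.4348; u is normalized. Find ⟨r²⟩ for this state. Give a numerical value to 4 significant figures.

⟨r^2⟩ ≈ 1.418

⟨r²⟩ = ∫ r^2 |u|² 4πr² dr over the full domain.
Using ∫₀^∞ rⁿ e^(−αr) dr = n!/αⁿ⁺¹, the ratio of the moment integral to the normalization integral gives ⟨r²⟩ = 15·λ^2/2.
Putting λ = 0.4348 gives 1.4179.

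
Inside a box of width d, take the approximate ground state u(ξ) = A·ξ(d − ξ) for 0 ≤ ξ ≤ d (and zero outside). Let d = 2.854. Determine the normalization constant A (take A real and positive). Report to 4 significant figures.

A ≈ 0.3980

Require ∫ |u|² dξ = 1 over the whole domain.
Expanding the polynomial and integrating term by term, carrying out the integral gives A² · d^5/30.
Plugging in d = 2.854 yields A = 0.39804.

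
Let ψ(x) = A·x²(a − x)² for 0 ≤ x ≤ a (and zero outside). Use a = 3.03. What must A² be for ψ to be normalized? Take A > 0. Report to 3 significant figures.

A^2 ≈ 0.0293

Require ∫ |ψ|² dx = 1 over the whole domain.
Expanding the polynomial and integrating term by term, ∫|ψ|² dx = A²·(a^9/630).
Setting this equal to 1 gives A² = 1/(a^9/630).
With a = 3.03: A² = 0.02927 and A = 0.1711.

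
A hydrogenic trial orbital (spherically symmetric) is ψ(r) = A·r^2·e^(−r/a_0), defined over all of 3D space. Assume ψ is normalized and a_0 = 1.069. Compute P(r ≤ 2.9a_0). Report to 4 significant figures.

With dV = 4πr²dr, the probability is ∫|ψ|² dV over r ≤ 2.9a_0.
The full normalization integral is A²·[45·π·a_0^7/2] = 1, fixing A².
Let u = r/a_0; then A², 4π and the length scale all cancel, so P = ∫_{0}^{2.9} u^6·e^(-2·u) du ÷ ∫_{0}^{∞} u^6·e^(-2·u) du.
With ∫ u^6·e^(-2·u) du = -(4·u^6 + 12·u^5 + 30·u^4 + 60·u^3 + 90·u^2 + 90·u + 45)·e^(-2·u)/8 + C, the region integral is ≈ 2.03405 and the full one is 45/8.
Taking the ratio yields P = 0.36161.

P ≈ 0.3616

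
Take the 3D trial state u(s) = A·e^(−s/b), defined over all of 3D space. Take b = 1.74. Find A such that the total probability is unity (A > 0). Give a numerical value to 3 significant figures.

Require ∫ |u|² 4πs² ds = 1 over the whole domain.
Carrying out the integral gives A² · π·b^3.
Substituting b = 1.74 gives A² = 0.06042, so A = 0.2458.

A ≈ 0.246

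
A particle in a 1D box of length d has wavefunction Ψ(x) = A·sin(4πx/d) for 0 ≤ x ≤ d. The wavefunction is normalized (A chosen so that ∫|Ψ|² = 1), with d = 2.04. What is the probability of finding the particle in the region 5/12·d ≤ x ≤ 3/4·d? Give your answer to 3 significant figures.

P ≈ 0.299

The probability is P = ∫ |Ψ|² dx over [5/12·d, 3/4·d].
With A² fixed by ∫|Ψ|² = 1, i.e. A² = (d/2)^(−1), substitute and integrate.
Substituting u = x/d, A² and the length scale cancel in the ratio: P = ∫_{5/12}^{3/4} sin(4·π·u)^2 du / ∫_{0}^{1} sin(4·π·u)^2 du.
Using ∫ sin(4·π·u)^2 du = u/2 - sin(4·π·u)·cos(4·π·u)/(8·π), the numerator is -√(3)/(32·π) + 1/6 and the denominator is 1/2.
Taking the ratio, P = (-√(3)/16 + π/3)/π.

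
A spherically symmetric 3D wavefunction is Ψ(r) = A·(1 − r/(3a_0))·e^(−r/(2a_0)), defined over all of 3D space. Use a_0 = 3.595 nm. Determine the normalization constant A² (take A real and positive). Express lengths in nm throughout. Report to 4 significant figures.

A^2 ≈ 0.002569 nm^(-3)

Normalization requires ∫|Ψ|² 4πr² dr = 1, integrated from 0 to ∞.
The angular integral contributes 4π, leaving ∫₀^∞ r²|Ψ|² dr.
Using ∫₀^∞ rⁿ e^(−αr) dr = n!/αⁿ⁺¹, the integral (without the A² prefactor) comes out to 8·π·a_0^3/3.
Setting this equal to 1 gives A² = 1/(8·π·a_0^3/3).
Substituting a_0 = 3.595 gives A² = 0.0025691, so A = 0.050687.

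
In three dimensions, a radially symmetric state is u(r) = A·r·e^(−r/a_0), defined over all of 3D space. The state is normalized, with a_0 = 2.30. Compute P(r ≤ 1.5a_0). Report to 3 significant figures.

Integrate the radial probability density 4πr²|u|² over r ≤ 1.5a_0.
A² is fixed by ∫₀^∞ 4πr²|u|² dr = 1, i.e. A² = (3·π·a_0^5)^(−1).
Substituting t = r/a_0, A², 4π and the length scale all cancel in the ratio: P = ∫_{0}^{1.5} t^4·e^(-2·t) dt / ∫_{0}^{∞} t^4·e^(-2·t) dt.
An antiderivative of t^4·e^(-2·t) is -(t^4/2 + t^3 + 3·t^2/2 + 3·t/2 + 3/4)·e^(-2·t); evaluating from 0 to 1.5 gives 3/4 - 393·e^(-3)/32, while the full integral is 3/4.
The region integral divided by the full integral gives P = 0.1847.

P ≈ 0.185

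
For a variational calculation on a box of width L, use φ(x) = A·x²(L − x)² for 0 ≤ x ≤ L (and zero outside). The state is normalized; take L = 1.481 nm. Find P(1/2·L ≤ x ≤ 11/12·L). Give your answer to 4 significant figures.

P ≈ 0.4996

The probability is P = ∫ |φ|² dx over [1/2·L, 11/12·L].
The normalization integral ∫|φ|²dx over the whole domain equals L^9/630·A², and A² cancels in the ratio.
In terms of u = x/L (A² and the length scale cancel between numerator and denominator), P = [∫_{1/2}^{11/12} u^4·(1 - u)^4 du] / [∫_{0}^{1} u^4·(1 - u)^4 du].
With ∫ u^4·(1 - u)^4 du = u^5·(70·u^4 - 315·u^3 + 540·u^2 - 420·u + 126)/630 + C, the region integral is ≈ 0.000793048 and the full one is 1/630.
Evaluating gives P = 0.49962.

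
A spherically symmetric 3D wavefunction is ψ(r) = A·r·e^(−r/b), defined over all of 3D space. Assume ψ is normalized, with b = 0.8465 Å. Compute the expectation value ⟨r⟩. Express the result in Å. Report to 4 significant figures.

⟨r⟩ ≈ 2.116 Å

⟨r⟩ = ∫ r |ψ|² 4πr² dr over the full domain.
With ∫₀^∞ r^5 e^(−αr) dr = 5!/α^6, evaluating both integrals, ⟨r⟩ = 5·b/2.
Putting b = 0.8465 gives 2.1163.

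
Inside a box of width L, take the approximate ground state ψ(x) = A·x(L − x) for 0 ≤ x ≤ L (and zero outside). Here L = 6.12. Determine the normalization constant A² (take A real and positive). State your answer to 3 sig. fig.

Normalization requires ∫|ψ|² dx = 1, integrated from 0 to L.
Expanding the polynomial and integrating term by term, ∫|ψ|² dx = A²·(L^5/30).
Setting this equal to 1 gives A² = 1/(L^5/30).
With L = 6.12: A² = 0.003494 and A = 0.05911.

A^2 ≈ 0.00349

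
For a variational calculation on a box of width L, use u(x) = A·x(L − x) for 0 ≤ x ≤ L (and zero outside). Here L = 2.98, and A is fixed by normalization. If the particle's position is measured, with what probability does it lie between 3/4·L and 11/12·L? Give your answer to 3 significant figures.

P ≈ 0.0984

The probability is P = ∫ |u|² dx over [3/4·L, 11/12·L].
Since A² = 1/(L^5/30), this is the region integral divided by the full normalization integral.
Let t = x/L; then A² and the length scale cancel, so P = ∫_{3/4}^{11/12} t^2·(1 - t)^2 dt ÷ ∫_{0}^{1} t^2·(1 - t)^2 dt.
With ∫ t^2·(1 - t)^2 dt = t^3·(6·t^2 - 15·t + 10)/30 + C, the region integral is ≈ 0.0032809 and the full one is 1/30.
Taking the ratio, P = 0.09843.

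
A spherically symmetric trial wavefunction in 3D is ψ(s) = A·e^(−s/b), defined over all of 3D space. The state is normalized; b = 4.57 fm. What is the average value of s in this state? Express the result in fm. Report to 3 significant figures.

⟨s⟩ = ∫ s |ψ|² 4πs² ds over the full domain.
Using ∫₀^∞ sⁿ e^(−αs) ds = n!/αⁿ⁺¹, the ratio of the moment integral to the normalization integral gives ⟨s⟩ = 3·b/2.
Putting b = 4.57 gives 6.855.

⟨s⟩ ≈ 6.86 fm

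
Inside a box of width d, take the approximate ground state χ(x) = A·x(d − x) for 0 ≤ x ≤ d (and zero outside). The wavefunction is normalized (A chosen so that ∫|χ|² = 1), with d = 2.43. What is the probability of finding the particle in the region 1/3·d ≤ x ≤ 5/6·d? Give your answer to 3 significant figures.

P ≈ 0.755

The probability is P = ∫ |χ|² dx over [1/3·d, 5/6·d].
With A² fixed by ∫|χ|² = 1, i.e. A² = (d^5/30)^(−1), substitute and integrate.
Let u = x/d; then A² and the length scale cancel, so P = ∫_{1/3}^{5/6} u^2·(1 - u)^2 du ÷ ∫_{0}^{1} u^2·(1 - u)^2 du.
Using ∫ u^2·(1 - u)^2 du = u^3·(6·u^2 - 15·u + 10)/30, the numerator is 163/6480 and the denominator is 1/30.
Taking the ratio, P = 163/216.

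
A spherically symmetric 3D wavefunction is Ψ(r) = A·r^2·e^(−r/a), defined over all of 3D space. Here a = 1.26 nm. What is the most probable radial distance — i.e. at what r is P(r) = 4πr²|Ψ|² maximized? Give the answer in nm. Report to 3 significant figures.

r ≈ 3.78 nm

Differentiate P(r) = 4πr²|Ψ|² with respect to r and set to zero.
This gives r = 3·a.
With a = 1.26, the most probable radial distance is 3.780 nm.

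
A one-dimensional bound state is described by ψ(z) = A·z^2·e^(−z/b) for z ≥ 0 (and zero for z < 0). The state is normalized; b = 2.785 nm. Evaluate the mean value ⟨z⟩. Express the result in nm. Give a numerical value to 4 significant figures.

⟨z⟩ ≈ 6.963 nm

By definition ⟨z⟩ = ∫ z |ψ(z)|² dz.
Evaluating both integrals, ⟨z⟩ = 5·b/2.
Putting b = 2.785 gives 6.9625.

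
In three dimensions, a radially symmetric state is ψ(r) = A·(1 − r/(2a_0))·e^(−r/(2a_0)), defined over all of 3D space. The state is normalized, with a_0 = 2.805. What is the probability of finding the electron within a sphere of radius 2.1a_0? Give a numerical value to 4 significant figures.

P ≈ 0.05268

P = ∫ |ψ|² 4πr² dr over r ≤ 2.1a_0.
A² is fixed by ∫₀^∞ 4πr²|ψ|² dr = 1, i.e. A² = (8·π·a_0^3)^(−1).
Substituting u = r/a_0, A², 4π and the length scale all cancel in the ratio: P = ∫_{0}^{2.1} u^2·(1 - u/2)^2·e^(-u) du / ∫_{0}^{∞} u^2·(1 - u/2)^2·e^(-u) du.
Using ∫ u^2·(1 - u/2)^2·e^(-u) du = -(u^4/4 + u^2 + 2·u + 2)·e^(-u), the numerator is ≈ 0.105351 and the denominator is 2.
This evaluates to P = 0.052676.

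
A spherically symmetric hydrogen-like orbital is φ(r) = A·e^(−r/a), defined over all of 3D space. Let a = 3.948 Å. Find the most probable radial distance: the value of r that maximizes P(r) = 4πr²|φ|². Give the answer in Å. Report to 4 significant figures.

Set d/dr [P(r) = 4πr²|φ|²] = 0 and solve for r > 0.
Solving yields r = a.
With a = 3.948, the most probable radial distance is 3.9480 Å.

r ≈ 3.948 Å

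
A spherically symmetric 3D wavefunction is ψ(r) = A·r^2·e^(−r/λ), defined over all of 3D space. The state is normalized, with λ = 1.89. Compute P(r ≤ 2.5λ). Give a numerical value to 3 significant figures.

P ≈ 0.238

With dV = 4πr²dr, the probability is ∫|ψ|² dV over r ≤ 2.5λ.
The full normalization integral is A²·[45·π·λ^7/2] = 1, fixing A².
Substituting u = r/λ, A², 4π and the length scale all cancel in the ratio: P = ∫_{0}^{2.5} u^6·e^(-2·u) du / ∫_{0}^{∞} u^6·e^(-2·u) du.
An antiderivative of u^6·e^(-2·u) is -(4·u^6 + 12·u^5 + 30·u^4 + 60·u^3 + 90·u^2 + 90·u + 45)·e^(-2·u)/8; evaluating from 0 to 2.5 gives ≈ 1.3377, while the full integral is 45/8.
Taking the ratio yields P = 0.2378.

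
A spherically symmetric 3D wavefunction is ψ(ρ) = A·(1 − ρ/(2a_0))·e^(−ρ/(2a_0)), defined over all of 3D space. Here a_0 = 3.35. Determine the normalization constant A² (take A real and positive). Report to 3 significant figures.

Require ∫ |ψ|² 4πρ² dρ = 1 over the whole domain.
Carrying out the integral gives A² · 8·π·a_0^3.
Hence A² = 1/[8·π·a_0^3].
Plugging in a_0 = 3.35 yields A = 0.03253.

A^2 ≈ 0.00106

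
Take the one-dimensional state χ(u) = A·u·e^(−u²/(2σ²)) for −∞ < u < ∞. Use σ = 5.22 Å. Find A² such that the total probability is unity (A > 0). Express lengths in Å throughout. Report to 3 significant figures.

The normalization condition is ∫|χ|² du = 1 from −∞ to ∞.
∫|χ|² du = A²·(√(π)·σ^3/2).
Setting this equal to 1 gives A² = 1/(√(π)·σ^3/2).
Substituting σ = 5.22 gives A² = 0.007933, so A = 0.08907.

A^2 ≈ 0.00793 Å^(-3)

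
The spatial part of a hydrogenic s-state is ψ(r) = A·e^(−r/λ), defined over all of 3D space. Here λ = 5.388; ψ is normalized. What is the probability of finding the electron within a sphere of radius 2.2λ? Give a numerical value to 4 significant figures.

P = ∫ |ψ|² 4πr² dr over r ≤ 2.2λ.
Normalization gives A² = 1/(π·λ^3).
Let u = r/λ; then A², 4π and the length scale all cancel, so P = ∫_{0}^{2.2} u^2·e^(-2·u) du ÷ ∫_{0}^{∞} u^2·e^(-2·u) du.
Using ∫ u^2·e^(-2·u) du = -(2·u^2 + 2·u + 1)·e^(-2·u)/4, the numerator is 1/4 - 377·e^(-22/5)/100 and the denominator is 1/4.
The region integral divided by the full integral gives P = 0.81486.

P ≈ 0.8149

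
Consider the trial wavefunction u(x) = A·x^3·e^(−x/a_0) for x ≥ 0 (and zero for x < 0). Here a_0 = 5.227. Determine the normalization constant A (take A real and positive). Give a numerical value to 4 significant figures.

Normalization requires ∫|u|² dx = 1, integrated from 0 to ∞.
Using ∫₀^∞ xⁿ e^(−αx) dx = n!/αⁿ⁺¹, with u = A·x^3·e^(−x/a_0), the integral evaluates to A²·[45·a_0^7/8].
Hence A² = 1/[45·a_0^7/8].
With a_0 = 5.227: A² = 0.0000016677 and A = 0.0012914.

A ≈ 0.001291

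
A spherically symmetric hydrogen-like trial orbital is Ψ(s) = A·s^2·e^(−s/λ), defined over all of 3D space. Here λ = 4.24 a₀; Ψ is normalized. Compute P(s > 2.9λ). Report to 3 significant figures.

P ≈ 0.638

With dV = 4πs²ds, the probability is ∫|Ψ|² dV over s > 2.9λ.
Normalization gives A² = 1/(45·π·λ^7/2).
Let u = s/λ; then A², 4π and the length scale all cancel, so P = ∫_{2.9}^{∞} u^6·e^(-2·u) du ÷ ∫_{0}^{∞} u^6·e^(-2·u) du.
Using ∫ u^6·e^(-2·u) du = -(4·u^6 + 12·u^5 + 30·u^4 + 60·u^3 + 90·u^2 + 90·u + 45)·e^(-2·u)/8, the numerator is ≈ 3.5910 and the denominator is 45/8.
The region integral divided by the full integral gives P = 0.6384.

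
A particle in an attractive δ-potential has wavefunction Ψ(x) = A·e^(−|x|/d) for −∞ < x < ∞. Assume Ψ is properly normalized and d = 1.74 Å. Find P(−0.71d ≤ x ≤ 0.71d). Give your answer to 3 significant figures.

P = ∫_{−0.71d}^{0.71d} |Ψ(x)|² dx.
Since A² = 1/(d), this is the region integral divided by the full normalization integral.
By symmetry take twice the x ≥ 0 contribution in numerator and denominator; the 2's cancel. In terms of u = x/d (A² and the length scale cancel between numerator and denominator), P = [∫_{0}^{0.71} e^(-2·u) du] / [∫_{0}^{∞} e^(-2·u) du].
Using ∫ e^(-2·u) du = -e^(-2·u)/2, the numerator is 1/2 - e^(-71/50)/2 and the denominator is 1/2.
Taking the ratio, P = 0.7583.

P ≈ 0.758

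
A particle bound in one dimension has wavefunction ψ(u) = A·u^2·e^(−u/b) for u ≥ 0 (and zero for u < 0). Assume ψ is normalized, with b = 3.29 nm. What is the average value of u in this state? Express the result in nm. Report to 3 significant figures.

The expectation value is the |ψ|²-weighted average of u: ∫ u|ψ|² du.
The ratio of the moment integral to the normalization integral gives ⟨u⟩ = 5·b/2.
With b = 3.29, ⟨u⟩ = 8.225.

⟨u⟩ ≈ 8.23 nm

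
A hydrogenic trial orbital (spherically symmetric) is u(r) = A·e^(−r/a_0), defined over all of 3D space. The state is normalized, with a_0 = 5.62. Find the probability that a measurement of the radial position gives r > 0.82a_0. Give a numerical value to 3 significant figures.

With dV = 4πr²dr, the probability is ∫|u|² dV over r > 0.82a_0.
A² is fixed by ∫₀^∞ 4πr²|u|² dr = 1, i.e. A² = (π·a_0^3)^(−1).
In terms of t = r/a_0 (A², 4π and the length scale all cancel between numerator and denominator), P = [∫_{0.82}^{∞} t^2·e^(-2·t) dt] / [∫_{0}^{∞} t^2·e^(-2·t) dt].
Using ∫ t^2·e^(-2·t) dt = -(2·t^2 + 2·t + 1)·e^(-2·t)/4, the numerator is 4981·e^(-41/25)/5000 and the denominator is 1/4.
Taking the ratio yields P = 0.7730.

P ≈ 0.773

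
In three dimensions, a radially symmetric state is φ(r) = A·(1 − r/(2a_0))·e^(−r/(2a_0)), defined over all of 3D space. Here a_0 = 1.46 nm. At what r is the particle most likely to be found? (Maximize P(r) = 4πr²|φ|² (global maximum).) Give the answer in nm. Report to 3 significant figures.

Set d/dr [P(r) = 4πr²|φ|²] = 0 and solve for r > 0.
Solving yields r = a_0·(√(5) + 3).
With a_0 = 1.46, the most probable radial distance is 7.645 nm.

r ≈ 7.64 nm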